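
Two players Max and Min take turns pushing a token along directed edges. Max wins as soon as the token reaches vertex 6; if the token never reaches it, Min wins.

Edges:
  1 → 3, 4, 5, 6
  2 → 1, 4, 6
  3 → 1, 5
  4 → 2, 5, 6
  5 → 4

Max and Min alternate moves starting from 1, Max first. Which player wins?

Track states (vertex, player-to-move).
A0 = {(6,Max), (6,Min)}
A1: add {(1,Max), (2,Max), (4,Max)}.
(1,Max) ∈ A1 ⇒ Max forces the target.

Max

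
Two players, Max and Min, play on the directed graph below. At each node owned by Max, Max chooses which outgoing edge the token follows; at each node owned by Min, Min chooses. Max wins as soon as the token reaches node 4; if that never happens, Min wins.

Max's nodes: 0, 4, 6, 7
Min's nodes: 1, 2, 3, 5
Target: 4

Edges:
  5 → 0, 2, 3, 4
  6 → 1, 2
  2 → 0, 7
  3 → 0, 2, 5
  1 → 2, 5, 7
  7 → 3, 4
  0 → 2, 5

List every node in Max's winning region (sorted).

A0 = {4}
A1: add {7} — 7 (Max) has 7→4.
A2 = A1; e.g. 0 (Max) has no edge into A1. Fixed point.
Max's winning region = {4, 7}.

4, 7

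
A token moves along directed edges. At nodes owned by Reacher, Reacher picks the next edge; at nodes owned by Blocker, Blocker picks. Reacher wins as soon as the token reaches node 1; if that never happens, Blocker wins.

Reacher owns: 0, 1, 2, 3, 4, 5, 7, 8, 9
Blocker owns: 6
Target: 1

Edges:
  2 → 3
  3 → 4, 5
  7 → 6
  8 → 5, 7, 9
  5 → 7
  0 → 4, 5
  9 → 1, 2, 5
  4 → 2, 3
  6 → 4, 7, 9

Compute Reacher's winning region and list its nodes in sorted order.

A0 = {1}
A1: add {9} — 9 (Reacher) has 9→1.
A2: add {8} — 8 (Reacher) has 8→9.
A3 = A2; e.g. 0 (Reacher) has no edge into A2. Fixed point.
Reacher's winning region = {1, 8, 9}.

1, 8, 9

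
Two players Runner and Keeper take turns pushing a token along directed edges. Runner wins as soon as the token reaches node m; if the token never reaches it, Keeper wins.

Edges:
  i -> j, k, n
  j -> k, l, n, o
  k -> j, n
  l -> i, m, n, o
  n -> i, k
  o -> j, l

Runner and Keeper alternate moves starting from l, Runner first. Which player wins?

Track states (vertex, player-to-move).
A0 = {(m,Runner), (m,Keeper)}
A1: add {(l,Runner)}.
(l,Runner) ∈ A1 ⇒ Runner forces the target.

Runner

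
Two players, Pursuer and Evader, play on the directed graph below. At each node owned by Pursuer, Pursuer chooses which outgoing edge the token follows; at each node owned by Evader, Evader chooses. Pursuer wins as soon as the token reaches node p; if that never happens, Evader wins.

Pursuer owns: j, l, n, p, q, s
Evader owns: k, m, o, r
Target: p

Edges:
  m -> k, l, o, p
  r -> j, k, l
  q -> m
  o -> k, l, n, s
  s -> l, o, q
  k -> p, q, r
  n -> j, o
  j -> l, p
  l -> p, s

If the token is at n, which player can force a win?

Pursuer

A0 = {p}
A1: add {j, l} — j (Pursuer) has j→p; l (Pursuer) has l→p.
A2: add {n, s} — n (Pursuer) has n→j; s (Pursuer) has s→l.
A3 = A2; e.g. k (Evader) can still go to q. Fixed point.
n ∈ A2, so Pursuer can force the target.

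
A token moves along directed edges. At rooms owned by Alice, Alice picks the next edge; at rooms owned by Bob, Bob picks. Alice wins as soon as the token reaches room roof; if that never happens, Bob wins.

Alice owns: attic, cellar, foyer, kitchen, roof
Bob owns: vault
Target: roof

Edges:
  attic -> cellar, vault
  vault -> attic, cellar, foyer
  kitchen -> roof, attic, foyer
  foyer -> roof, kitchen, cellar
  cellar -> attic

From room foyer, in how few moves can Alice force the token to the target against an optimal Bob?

1

A0 = {roof}
A1: add {foyer, kitchen} — kitchen (Alice) has kitchen→roof; foyer (Alice) has foyer→roof.
A2 = A1; e.g. attic (Alice) has no edge into A1. Fixed point.
foyer enters the attractor at level 1, so Alice can force the target in 1 move from there.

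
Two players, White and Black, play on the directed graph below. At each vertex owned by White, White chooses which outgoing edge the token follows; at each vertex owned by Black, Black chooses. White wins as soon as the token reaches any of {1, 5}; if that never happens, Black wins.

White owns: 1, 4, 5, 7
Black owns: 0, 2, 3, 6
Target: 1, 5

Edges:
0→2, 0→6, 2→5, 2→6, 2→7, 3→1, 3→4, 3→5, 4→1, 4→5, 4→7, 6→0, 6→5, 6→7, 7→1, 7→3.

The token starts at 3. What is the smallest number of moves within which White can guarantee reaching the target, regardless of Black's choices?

2

A0 = {1, 5}
A1: add {4, 7} — 4 (White) has 4→1; 7 (White) has 7→1.
A2: add {3} — 3 (Black): all of {1, 4, 5} already in.
A3 = A2; e.g. 0 (Black) can still go to 2. Fixed point.
3 enters the attractor at level 2, so White can force the target in 2 moves from there.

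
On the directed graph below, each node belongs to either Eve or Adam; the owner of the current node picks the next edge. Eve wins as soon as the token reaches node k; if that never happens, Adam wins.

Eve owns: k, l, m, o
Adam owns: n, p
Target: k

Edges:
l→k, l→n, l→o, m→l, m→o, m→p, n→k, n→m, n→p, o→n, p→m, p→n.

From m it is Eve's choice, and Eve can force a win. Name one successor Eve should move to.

l

A0 = {k}
A1: add {l} — l (Eve) has l→k.
A2: add {m} — m (Eve) has m→l.
A3 = A2; e.g. n (Adam) can still go to p. Fixed point.
From m, successor l is in the attractor (rank 1); the other successors o, p are not.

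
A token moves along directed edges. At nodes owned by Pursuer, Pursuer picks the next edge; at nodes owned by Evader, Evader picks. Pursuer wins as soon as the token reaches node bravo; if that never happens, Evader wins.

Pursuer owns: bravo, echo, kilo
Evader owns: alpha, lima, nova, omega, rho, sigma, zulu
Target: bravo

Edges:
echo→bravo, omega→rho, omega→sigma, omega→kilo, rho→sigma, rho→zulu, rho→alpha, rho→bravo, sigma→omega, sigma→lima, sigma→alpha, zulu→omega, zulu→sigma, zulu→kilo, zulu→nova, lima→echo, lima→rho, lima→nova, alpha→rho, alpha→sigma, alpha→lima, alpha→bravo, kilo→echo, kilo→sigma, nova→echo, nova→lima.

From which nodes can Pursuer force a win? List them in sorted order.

A0 = {bravo}
A1: add {echo} — echo (Pursuer) has echo→bravo.
A2: add {kilo} — kilo (Pursuer) has kilo→echo.
A3 = A2; e.g. omega (Evader) can still go to rho. Fixed point.
Pursuer's winning region = {bravo, echo, kilo}.

bravo, echo, kilo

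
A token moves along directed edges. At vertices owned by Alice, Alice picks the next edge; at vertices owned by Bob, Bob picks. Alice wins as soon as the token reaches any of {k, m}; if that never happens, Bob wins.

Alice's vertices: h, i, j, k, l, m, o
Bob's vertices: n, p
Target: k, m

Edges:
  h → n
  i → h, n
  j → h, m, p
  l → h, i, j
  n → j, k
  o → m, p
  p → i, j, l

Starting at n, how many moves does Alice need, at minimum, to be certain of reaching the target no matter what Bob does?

A0 = {k, m}
A1: add {j, o} — j (Alice) has j→m; o (Alice) has o→m.
A2: add {l, n} — l (Alice) has l→j; n (Bob): all of {j, k} already in.
n enters the attractor at level 2, so Alice can force the target in 2 moves from there.

2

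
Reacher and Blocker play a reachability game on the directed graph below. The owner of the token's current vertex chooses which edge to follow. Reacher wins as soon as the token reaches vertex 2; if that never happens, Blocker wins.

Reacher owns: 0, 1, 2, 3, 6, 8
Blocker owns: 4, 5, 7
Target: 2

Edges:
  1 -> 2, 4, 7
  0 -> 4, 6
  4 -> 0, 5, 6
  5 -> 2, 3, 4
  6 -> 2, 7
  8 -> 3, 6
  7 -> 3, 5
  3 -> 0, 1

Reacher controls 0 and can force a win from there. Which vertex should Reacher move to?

A0 = {2}
A1: add {1, 6} — 1 (Reacher) has 1→2; 6 (Reacher) has 6→2.
A2: add {0, 3, 8} — 0 (Reacher) has 0→6; 3 (Reacher) has 3→1; 8 (Reacher) has 8→6.
A3 = A2; e.g. 4 (Blocker) can still go to 5. Fixed point.
From 0, successor 6 is in the attractor (rank 1); the other successor 4 is not.

6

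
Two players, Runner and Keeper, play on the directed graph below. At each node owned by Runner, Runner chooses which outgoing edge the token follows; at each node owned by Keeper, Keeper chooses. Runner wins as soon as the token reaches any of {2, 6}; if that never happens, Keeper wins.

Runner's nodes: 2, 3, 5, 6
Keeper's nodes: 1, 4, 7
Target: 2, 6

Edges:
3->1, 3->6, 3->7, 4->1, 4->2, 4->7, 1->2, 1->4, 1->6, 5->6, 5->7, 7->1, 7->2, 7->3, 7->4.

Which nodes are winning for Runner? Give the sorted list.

A0 = {2, 6}
A1: add {3, 5} — 3 (Runner) has 3→6; 5 (Runner) has 5→6.
A2 = A1; e.g. 1 (Keeper) can still go to 4. Fixed point.
Runner's winning region = {2, 3, 5, 6}.

2, 3, 5, 6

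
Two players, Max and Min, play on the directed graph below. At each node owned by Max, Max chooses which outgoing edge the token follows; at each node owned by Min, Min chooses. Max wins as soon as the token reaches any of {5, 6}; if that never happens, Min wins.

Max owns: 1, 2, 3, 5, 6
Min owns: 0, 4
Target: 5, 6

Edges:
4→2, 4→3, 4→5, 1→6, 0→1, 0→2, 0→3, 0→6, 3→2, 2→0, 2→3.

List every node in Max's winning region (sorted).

A0 = {5, 6}
A1: add {1} — 1 (Max) has 1→6.
A2 = A1; e.g. 0 (Min) can still go to 2. Fixed point.
Max's winning region = {1, 5, 6}.

1, 5, 6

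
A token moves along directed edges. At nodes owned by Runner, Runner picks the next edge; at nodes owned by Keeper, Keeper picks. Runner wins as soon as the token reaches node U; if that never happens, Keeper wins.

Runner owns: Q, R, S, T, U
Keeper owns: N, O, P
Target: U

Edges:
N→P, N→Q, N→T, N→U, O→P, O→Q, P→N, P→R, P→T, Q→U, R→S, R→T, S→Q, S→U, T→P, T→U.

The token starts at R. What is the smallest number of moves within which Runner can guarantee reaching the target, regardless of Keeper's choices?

A0 = {U}
A1: add {Q, S, T} — Q (Runner) has Q→U; S (Runner) has S→U; T (Runner) has T→U.
A2: add {R} — R (Runner) has R→S.
A3 = A2; e.g. N (Keeper) can still go to P. Fixed point.
R enters the attractor at level 2, so Runner can force the target in 2 moves from there.

2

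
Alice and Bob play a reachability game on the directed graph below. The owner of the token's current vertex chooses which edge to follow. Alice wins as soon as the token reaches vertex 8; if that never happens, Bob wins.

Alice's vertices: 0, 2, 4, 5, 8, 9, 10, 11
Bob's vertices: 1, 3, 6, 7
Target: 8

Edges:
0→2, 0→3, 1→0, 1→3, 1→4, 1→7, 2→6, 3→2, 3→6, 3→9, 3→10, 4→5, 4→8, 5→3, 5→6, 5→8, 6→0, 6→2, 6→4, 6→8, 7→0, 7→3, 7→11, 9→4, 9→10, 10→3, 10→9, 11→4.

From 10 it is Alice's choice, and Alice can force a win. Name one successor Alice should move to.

9

A0 = {8}
A1: add {4, 5} — 4 (Alice) has 4→8; 5 (Alice) has 5→8.
A2: add {9, 11} — 9 (Alice) has 9→4; 11 (Alice) has 11→4.
A3: add {10} — 10 (Alice) has 10→9.
A4 = A3; e.g. 0 (Alice) has no edge into A3. Fixed point.
From 10, successor 9 is in the attractor (rank 2); the other successor 3 is not.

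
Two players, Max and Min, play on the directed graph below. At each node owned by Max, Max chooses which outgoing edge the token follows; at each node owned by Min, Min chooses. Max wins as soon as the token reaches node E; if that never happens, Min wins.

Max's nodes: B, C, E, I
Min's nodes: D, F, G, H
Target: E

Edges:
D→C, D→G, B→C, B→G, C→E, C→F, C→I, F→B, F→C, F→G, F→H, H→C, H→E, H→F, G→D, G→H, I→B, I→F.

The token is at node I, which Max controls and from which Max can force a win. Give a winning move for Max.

A0 = {E}
A1: add {C} — C (Max) has C→E.
A2: add {B} — B (Max) has B→C.
A3: add {I} — I (Max) has I→B.
A4 = A3; e.g. D (Min) can still go to G. Fixed point.
From I, successor B is in the attractor (rank 2); the other successor F is not.

B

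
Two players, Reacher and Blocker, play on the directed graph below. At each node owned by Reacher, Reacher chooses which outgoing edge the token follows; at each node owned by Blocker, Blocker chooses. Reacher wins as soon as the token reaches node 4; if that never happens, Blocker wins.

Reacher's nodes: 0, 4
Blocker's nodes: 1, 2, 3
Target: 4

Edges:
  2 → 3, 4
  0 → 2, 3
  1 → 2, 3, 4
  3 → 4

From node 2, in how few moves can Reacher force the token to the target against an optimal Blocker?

A0 = {4}
A1: add {3} — 3 (Blocker): all of {4} already in.
A2: add {0, 2} — 0 (Reacher) has 0→3; 2 (Blocker): all of {3, 4} already in.
2 enters the attractor at level 2, so Reacher can force the target in 2 moves from there.

2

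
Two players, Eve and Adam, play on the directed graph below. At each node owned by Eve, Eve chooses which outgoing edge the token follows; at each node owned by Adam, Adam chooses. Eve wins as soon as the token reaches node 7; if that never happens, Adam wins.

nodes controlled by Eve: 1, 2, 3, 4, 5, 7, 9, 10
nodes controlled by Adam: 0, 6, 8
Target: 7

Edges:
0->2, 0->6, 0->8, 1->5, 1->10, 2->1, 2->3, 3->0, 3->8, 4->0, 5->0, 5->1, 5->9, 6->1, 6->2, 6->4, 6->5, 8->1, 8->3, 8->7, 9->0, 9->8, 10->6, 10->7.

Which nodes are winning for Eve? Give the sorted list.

1, 2, 5, 7, 10

A0 = {7}
A1: add {10} — 10 (Eve) has 10→7.
A2: add {1} — 1 (Eve) has 1→10.
A3: add {2, 5} — 2 (Eve) has 2→1; 5 (Eve) has 5→1.
A4 = A3; e.g. 0 (Adam) can still go to 6. Fixed point.
Eve's winning region = {1, 2, 5, 7, 10}.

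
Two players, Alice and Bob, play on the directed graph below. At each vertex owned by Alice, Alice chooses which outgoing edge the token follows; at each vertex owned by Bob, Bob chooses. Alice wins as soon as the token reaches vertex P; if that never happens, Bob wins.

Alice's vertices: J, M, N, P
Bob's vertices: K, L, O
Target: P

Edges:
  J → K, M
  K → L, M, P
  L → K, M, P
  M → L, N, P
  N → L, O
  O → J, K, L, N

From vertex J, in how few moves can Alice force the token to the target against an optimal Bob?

2

A0 = {P}
A1: add {M} — M (Alice) has M→P.
A2: add {J} — J (Alice) has J→M.
A3 = A2; e.g. K (Bob) can still go to L. Fixed point.
J enters the attractor at level 2, so Alice can force the target in 2 moves from there.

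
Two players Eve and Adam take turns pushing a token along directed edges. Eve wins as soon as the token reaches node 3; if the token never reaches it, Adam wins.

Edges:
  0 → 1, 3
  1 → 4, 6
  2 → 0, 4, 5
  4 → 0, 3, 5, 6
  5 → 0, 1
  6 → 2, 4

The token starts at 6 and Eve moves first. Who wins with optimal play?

Track states (vertex, player-to-move).
A0 = {(3,Eve), (3,Adam)}
A1: add {(0,Eve), (4,Eve)}.
A2 = A1; e.g. (0,Adam) stays out. (6,Eve) never enters ⇒ Adam avoids the target.

Adam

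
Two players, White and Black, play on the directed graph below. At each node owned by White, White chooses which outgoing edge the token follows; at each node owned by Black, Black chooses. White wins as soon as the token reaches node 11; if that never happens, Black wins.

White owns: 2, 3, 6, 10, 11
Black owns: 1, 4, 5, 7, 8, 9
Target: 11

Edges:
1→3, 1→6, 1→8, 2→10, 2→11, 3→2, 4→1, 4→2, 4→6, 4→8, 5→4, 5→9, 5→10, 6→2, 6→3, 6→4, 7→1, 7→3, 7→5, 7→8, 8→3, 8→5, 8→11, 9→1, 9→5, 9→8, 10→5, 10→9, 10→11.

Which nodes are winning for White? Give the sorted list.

2, 3, 6, 10, 11

A0 = {11}
A1: add {2, 10} — 2 (White) has 2→11; 10 (White) has 10→11.
A2: add {3, 6} — 3 (White) has 3→2; 6 (White) has 6→2.
A3 = A2; e.g. 1 (Black) can still go to 8. Fixed point.
White's winning region = {2, 3, 6, 10, 11}.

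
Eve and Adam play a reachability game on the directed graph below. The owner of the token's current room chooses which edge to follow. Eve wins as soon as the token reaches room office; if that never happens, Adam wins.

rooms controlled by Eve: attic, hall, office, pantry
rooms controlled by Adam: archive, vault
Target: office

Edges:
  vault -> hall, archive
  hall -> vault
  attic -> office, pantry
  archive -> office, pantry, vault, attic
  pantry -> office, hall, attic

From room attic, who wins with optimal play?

A0 = {office}
A1: add {attic, pantry} — pantry (Eve) has pantry→office; attic (Eve) has attic→office.
A2 = A1; e.g. hall (Eve) has no edge into A1. Fixed point.
attic ∈ A1, so Eve can force the target.

Eve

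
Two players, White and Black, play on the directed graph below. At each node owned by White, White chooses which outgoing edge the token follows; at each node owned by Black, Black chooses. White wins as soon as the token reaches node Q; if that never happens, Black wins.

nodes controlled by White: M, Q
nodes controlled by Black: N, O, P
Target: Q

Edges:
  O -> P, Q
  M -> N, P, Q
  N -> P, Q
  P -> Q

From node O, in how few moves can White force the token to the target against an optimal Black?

2

A0 = {Q}
A1: add {M, P} — M (White) has M→Q; P (Black): all of {Q} already in.
A2: add {N, O} — N (Black): all of {P, Q} already in; O (Black): all of {P, Q} already in.
A2 = all vertices. Fixed point.
O enters the attractor at level 2, so White can force the target in 2 moves from there.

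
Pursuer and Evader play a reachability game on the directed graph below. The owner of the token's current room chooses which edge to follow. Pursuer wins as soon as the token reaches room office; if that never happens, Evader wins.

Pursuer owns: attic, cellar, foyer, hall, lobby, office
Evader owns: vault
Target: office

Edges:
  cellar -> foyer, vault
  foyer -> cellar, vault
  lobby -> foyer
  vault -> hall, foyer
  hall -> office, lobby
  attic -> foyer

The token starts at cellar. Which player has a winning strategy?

Evader

A0 = {office}
A1: add {hall} — hall (Pursuer) has hall→office.
A2 = A1; e.g. attic (Pursuer) has no edge into A1. Fixed point.
cellar never enters the attractor, so Evader can avoid the target forever.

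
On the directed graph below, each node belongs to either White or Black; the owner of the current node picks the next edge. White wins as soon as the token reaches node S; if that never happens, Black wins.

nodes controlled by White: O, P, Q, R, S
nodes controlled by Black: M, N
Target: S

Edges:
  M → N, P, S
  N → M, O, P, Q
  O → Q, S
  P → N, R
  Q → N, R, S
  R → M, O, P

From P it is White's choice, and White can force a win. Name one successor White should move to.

R

A0 = {S}
A1: add {O, Q} — O (White) has O→S; Q (White) has Q→S.
A2: add {R} — R (White) has R→O.
A3: add {P} — P (White) has P→R.
A4 = A3; e.g. M (Black) can still go to N. Fixed point.
From P, successor R is in the attractor (rank 2); the other successor N is not.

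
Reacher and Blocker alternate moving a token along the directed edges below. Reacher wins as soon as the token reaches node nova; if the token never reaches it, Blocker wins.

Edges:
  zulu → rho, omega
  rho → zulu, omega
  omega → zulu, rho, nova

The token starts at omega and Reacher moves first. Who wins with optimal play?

Reacher

Track states (vertex, player-to-move).
A0 = {(nova,Reacher), (nova,Blocker)}
A1: add {(omega,Reacher)}.
(omega,Reacher) ∈ A1 ⇒ Reacher forces the target.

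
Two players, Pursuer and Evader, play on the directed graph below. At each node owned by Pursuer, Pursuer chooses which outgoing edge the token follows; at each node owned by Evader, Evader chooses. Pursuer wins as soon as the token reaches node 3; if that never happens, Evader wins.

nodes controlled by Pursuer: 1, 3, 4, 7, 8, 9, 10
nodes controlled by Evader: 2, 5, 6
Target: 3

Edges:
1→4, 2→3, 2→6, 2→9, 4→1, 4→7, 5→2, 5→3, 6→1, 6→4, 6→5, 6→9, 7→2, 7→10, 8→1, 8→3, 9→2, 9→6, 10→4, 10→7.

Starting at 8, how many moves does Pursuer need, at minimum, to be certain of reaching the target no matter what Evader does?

A0 = {3}
A1: add {8} — 8 (Pursuer) has 8→3.
A2 = A1; e.g. 1 (Pursuer) has no edge into A1. Fixed point.
8 enters the attractor at level 1, so Pursuer can force the target in 1 move from there.

1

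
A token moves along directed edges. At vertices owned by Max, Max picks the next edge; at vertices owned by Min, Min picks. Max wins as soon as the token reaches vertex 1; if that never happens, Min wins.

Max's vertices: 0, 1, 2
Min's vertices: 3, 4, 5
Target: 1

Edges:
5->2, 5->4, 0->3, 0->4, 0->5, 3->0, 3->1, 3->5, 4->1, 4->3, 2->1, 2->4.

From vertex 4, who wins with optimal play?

A0 = {1}
A1: add {2} — 2 (Max) has 2→1.
A2 = A1; e.g. 0 (Max) has no edge into A1. Fixed point.
4 never enters the attractor, so Min can avoid the target forever.

Min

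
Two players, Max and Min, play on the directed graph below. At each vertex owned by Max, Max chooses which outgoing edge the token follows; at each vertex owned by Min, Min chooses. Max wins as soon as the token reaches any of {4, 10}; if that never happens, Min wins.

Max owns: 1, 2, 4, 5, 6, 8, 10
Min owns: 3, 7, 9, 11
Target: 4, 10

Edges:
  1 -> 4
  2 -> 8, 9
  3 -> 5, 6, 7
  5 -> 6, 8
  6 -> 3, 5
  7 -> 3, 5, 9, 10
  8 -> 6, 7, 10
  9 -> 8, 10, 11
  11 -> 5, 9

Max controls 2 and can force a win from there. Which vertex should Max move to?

A0 = {4, 10}
A1: add {1, 8} — 1 (Max) has 1→4; 8 (Max) has 8→10.
A2: add {2, 5} — 2 (Max) has 2→8; 5 (Max) has 5→8.
A3: add {6} — 6 (Max) has 6→5.
A4 = A3; e.g. 3 (Min) can still go to 7. Fixed point.
From 2, successor 8 is in the attractor (rank 1); the other successor 9 is not.

8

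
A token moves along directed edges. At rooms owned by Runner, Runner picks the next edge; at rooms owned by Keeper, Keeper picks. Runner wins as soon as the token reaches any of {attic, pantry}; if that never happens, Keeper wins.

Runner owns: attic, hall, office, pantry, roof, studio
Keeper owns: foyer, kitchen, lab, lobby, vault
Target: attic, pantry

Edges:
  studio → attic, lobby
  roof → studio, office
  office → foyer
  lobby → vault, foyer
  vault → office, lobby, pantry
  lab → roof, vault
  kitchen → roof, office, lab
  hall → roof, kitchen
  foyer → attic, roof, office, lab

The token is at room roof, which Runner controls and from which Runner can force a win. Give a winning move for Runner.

A0 = {attic, pantry}
A1: add {studio} — studio (Runner) has studio→attic.
A2: add {roof} — roof (Runner) has roof→studio.
A3: add {hall} — hall (Runner) has hall→roof.
A4 = A3; e.g. office (Runner) has no edge into A3. Fixed point.
From roof, successor studio is in the attractor (rank 1); the other successor office is not.

studio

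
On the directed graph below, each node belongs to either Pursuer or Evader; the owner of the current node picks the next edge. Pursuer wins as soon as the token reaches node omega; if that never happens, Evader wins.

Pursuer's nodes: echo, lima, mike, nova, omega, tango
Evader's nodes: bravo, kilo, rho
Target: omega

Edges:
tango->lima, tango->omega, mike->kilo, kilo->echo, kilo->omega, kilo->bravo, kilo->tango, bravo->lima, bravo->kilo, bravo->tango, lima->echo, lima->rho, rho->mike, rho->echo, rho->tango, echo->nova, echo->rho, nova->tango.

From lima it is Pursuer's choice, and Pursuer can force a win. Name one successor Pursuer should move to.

echo

A0 = {omega}
A1: add {tango} — tango (Pursuer) has tango→omega.
A2: add {nova} — nova (Pursuer) has nova→tango.
A3: add {echo} — echo (Pursuer) has echo→nova.
A4: add {lima} — lima (Pursuer) has lima→echo.
A5 = A4; e.g. mike (Pursuer) has no edge into A4. Fixed point.
From lima, successor echo is in the attractor (rank 3); the other successor rho is not.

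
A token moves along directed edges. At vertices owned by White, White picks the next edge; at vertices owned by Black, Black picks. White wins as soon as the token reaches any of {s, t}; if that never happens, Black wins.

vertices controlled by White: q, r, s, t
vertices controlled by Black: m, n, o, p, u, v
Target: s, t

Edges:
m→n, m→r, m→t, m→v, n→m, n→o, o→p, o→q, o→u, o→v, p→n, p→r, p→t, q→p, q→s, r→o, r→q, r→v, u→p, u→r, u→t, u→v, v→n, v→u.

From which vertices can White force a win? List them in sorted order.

A0 = {s, t}
A1: add {q} — q (White) has q→s.
A2: add {r} — r (White) has r→q.
A3 = A2; e.g. m (Black) can still go to n. Fixed point.
White's winning region = {q, r, s, t}.

q, r, s, t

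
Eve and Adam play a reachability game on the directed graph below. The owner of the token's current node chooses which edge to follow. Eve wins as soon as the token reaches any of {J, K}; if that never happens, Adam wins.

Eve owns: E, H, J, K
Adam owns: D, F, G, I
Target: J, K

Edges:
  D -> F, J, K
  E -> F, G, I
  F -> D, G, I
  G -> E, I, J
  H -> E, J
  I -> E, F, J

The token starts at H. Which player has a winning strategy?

Eve

A0 = {J, K}
A1: add {H} — H (Eve) has H→J.
A2 = A1; e.g. D (Adam) can still go to F. Fixed point.
H ∈ A1, so Eve can force the target.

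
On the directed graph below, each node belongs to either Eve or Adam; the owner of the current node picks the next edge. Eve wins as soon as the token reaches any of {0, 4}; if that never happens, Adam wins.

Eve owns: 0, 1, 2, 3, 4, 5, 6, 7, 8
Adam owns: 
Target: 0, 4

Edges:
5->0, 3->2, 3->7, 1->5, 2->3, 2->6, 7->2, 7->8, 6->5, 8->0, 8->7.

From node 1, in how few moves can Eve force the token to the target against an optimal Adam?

A0 = {0, 4}
A1: add {5, 8} — 5 (Eve) has 5→0; 8 (Eve) has 8→0.
A2: add {1, 6, 7} — 1 (Eve) has 1→5; 6 (Eve) has 6→5; 7 (Eve) has 7→8.
1 enters the attractor at level 2, so Eve can force the target in 2 moves from there.

2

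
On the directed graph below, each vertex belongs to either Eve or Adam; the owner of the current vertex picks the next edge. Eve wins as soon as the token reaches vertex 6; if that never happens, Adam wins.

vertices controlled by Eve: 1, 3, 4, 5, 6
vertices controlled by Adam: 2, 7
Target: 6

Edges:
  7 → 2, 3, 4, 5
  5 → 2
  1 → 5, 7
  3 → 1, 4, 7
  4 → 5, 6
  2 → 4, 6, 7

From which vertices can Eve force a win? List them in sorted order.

A0 = {6}
A1: add {4} — 4 (Eve) has 4→6.
A2: add {3} — 3 (Eve) has 3→4.
A3 = A2; e.g. 1 (Eve) has no edge into A2. Fixed point.
Eve's winning region = {3, 4, 6}.

3, 4, 6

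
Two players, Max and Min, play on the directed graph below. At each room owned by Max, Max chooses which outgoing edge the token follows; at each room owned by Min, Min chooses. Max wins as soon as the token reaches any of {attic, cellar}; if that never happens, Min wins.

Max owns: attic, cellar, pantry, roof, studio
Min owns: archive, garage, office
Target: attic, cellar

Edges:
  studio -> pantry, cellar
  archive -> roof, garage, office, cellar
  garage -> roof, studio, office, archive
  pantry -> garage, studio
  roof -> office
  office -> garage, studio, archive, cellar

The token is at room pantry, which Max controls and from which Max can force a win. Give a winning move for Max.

studio

A0 = {attic, cellar}
A1: add {studio} — studio (Max) has studio→cellar.
A2: add {pantry} — pantry (Max) has pantry→studio.
A3 = A2; e.g. roof (Max) has no edge into A2. Fixed point.
From pantry, successor studio is in the attractor (rank 1); the other successor garage is not.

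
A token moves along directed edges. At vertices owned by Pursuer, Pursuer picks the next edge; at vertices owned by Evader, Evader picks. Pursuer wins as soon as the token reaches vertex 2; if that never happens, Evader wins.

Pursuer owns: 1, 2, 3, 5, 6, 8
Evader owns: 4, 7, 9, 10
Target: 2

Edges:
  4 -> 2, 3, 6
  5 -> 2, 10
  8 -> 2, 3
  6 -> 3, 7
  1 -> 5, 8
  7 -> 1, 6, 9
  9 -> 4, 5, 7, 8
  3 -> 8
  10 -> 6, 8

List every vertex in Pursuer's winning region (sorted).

1, 2, 3, 4, 5, 6, 8, 10

A0 = {2}
A1: add {5, 8} — 5 (Pursuer) has 5→2; 8 (Pursuer) has 8→2.
A2: add {1, 3} — 1 (Pursuer) has 1→5; 3 (Pursuer) has 3→8.
A3: add {6} — 6 (Pursuer) has 6→3.
A4: add {4, 10} — 4 (Evader): all of {2, 3, 6} already in; 10 (Evader): all of {6, 8} already in.
A5 = A4; e.g. 7 (Evader) can still go to 9. Fixed point.
Pursuer's winning region = {1, 2, 3, 4, 5, 6, 8, 10}.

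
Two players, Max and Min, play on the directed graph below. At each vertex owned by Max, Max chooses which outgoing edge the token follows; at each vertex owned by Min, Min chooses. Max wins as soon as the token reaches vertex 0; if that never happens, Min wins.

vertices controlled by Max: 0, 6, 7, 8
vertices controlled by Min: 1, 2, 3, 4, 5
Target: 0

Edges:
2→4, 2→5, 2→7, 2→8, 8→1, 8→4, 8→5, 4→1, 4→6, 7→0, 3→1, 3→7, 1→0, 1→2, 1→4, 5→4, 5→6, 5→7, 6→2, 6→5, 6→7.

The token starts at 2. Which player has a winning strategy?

Min

A0 = {0}
A1: add {7} — 7 (Max) has 7→0.
A2: add {6} — 6 (Max) has 6→7.
A3 = A2; e.g. 1 (Min) can still go to 2. Fixed point.
2 never enters the attractor, so Min can avoid the target forever.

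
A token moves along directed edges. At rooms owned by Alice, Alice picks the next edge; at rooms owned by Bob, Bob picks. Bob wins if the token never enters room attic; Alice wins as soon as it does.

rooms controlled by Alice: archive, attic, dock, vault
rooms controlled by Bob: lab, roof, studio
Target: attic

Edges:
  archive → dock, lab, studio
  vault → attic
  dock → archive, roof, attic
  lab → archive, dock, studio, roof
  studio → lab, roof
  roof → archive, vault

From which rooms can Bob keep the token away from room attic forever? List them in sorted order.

lab, studio

A0 = {attic}
A1: add {dock, vault} — vault (Alice) has vault→attic; dock (Alice) has dock→attic.
A2: add {archive} — archive (Alice) has archive→dock.
A3: add {roof} — roof (Bob): all of {archive, vault} already in.
A4 = A3; e.g. lab (Bob) can still go to studio. Fixed point.
Alice's attractor = {archive, attic, dock, roof, vault}; Bob avoids the target exactly from the complement.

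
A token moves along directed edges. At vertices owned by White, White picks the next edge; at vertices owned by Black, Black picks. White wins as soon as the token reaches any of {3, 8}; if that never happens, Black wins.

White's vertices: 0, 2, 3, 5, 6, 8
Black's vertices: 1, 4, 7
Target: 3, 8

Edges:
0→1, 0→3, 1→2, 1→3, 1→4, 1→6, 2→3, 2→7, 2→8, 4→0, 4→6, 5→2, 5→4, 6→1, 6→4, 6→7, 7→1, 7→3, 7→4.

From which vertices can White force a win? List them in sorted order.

A0 = {3, 8}
A1: add {0, 2} — 0 (White) has 0→3; 2 (White) has 2→3.
A2: add {5} — 5 (White) has 5→2.
A3 = A2; e.g. 1 (Black) can still go to 4. Fixed point.
White's winning region = {0, 2, 3, 5, 8}.

0, 2, 3, 5, 8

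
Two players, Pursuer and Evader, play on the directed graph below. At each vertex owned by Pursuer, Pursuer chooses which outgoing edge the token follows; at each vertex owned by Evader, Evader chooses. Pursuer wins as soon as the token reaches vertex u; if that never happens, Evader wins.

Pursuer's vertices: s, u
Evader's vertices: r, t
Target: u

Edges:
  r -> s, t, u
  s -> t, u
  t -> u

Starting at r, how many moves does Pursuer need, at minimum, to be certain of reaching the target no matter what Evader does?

2

A0 = {u}
A1: add {s, t} — s (Pursuer) has s→u; t (Evader): all of {u} already in.
A2: add {r} — r (Evader): all of {s, t, u} already in.
A2 = all vertices. Fixed point.
r enters the attractor at level 2, so Pursuer can force the target in 2 moves from there.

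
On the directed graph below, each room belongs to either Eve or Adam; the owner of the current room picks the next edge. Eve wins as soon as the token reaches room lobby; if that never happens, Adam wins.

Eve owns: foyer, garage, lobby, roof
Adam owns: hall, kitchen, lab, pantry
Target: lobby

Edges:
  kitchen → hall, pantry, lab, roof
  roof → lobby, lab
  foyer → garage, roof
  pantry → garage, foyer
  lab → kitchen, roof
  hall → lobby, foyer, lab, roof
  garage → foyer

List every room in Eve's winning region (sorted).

A0 = {lobby}
A1: add {roof} — roof (Eve) has roof→lobby.
A2: add {foyer} — foyer (Eve) has foyer→roof.
A3: add {garage} — garage (Eve) has garage→foyer.
A4: add {pantry} — pantry (Adam): all of {garage, foyer} already in.
A5 = A4; e.g. hall (Adam) can still go to lab. Fixed point.
Eve's winning region = {foyer, garage, lobby, pantry, roof}.

foyer, garage, lobby, pantry, roof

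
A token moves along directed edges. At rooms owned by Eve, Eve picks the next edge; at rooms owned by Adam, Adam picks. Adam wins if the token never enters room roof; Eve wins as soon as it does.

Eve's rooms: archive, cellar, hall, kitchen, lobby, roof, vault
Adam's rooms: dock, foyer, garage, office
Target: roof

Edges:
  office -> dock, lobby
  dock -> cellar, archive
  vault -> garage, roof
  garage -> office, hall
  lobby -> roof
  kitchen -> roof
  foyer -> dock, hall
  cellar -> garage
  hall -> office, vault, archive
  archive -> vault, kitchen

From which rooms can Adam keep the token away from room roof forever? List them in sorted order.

cellar, dock, foyer, garage, office

A0 = {roof}
A1: add {kitchen, lobby, vault} — vault (Eve) has vault→roof; lobby (Eve) has lobby→roof; kitchen (Eve) has kitchen→roof.
A2: add {archive, hall} — hall (Eve) has hall→vault; archive (Eve) has archive→vault.
A3 = A2; e.g. office (Adam) can still go to dock. Fixed point.
Eve's attractor = {archive, hall, kitchen, lobby, roof, vault}; Adam avoids the target exactly from the complement.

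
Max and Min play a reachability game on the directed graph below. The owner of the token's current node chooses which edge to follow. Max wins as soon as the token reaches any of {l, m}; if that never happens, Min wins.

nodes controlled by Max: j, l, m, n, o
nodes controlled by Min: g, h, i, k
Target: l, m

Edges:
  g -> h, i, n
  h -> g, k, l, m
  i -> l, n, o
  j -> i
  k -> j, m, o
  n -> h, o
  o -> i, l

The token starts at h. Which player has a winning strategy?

Min

A0 = {l, m}
A1: add {o} — o (Max) has o→l.
A2: add {n} — n (Max) has n→o.
A3: add {i} — i (Min): all of {l, n, o} already in.
A4: add {j} — j (Max) has j→i.
A5: add {k} — k (Min): all of {j, m, o} already in.
A6 = A5; e.g. g (Min) can still go to h. Fixed point.
h never enters the attractor, so Min can avoid the target forever.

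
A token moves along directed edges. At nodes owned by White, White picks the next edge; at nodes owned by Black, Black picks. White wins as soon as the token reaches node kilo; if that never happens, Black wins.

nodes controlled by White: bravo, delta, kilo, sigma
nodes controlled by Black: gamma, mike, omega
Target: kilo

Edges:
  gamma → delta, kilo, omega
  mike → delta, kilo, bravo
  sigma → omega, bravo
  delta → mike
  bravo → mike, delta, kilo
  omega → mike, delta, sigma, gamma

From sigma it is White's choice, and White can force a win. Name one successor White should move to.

A0 = {kilo}
A1: add {bravo} — bravo (White) has bravo→kilo.
A2: add {sigma} — sigma (White) has sigma→bravo.
A3 = A2; e.g. mike (Black) can still go to delta. Fixed point.
From sigma, successor bravo is in the attractor (rank 1); the other successor omega is not.

bravo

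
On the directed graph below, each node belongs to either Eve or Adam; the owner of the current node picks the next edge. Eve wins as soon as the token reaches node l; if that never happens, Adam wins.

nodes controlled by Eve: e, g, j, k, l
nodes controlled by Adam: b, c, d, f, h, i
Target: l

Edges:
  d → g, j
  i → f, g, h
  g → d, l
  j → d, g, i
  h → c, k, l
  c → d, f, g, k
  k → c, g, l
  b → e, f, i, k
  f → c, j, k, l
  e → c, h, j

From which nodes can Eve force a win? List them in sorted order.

d, e, g, j, k, l

A0 = {l}
A1: add {g, k} — g (Eve) has g→l; k (Eve) has k→l.
A2: add {j} — j (Eve) has j→g.
A3: add {d, e} — d (Adam): all of {g, j} already in; e (Eve) has e→j.
A4 = A3; e.g. b (Adam) can still go to f. Fixed point.
Eve's winning region = {d, e, g, j, k, l}.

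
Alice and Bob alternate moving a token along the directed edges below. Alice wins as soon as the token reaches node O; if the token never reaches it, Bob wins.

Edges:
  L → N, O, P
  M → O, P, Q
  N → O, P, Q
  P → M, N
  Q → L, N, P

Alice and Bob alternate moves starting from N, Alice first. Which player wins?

Alice

Track states (vertex, player-to-move).
A0 = {(O,Alice), (O,Bob)}
A1: add {(L,Alice), (M,Alice), (N,Alice)}.
(N,Alice) ∈ A1 ⇒ Alice forces the target.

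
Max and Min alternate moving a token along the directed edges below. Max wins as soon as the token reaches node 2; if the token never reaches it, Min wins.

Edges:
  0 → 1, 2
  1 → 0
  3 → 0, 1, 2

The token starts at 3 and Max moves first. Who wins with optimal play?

Max

Track states (vertex, player-to-move).
A0 = {(2,Max), (2,Min)}
A1: add {(0,Max), (3,Max)}.
(3,Max) ∈ A1 ⇒ Max forces the target.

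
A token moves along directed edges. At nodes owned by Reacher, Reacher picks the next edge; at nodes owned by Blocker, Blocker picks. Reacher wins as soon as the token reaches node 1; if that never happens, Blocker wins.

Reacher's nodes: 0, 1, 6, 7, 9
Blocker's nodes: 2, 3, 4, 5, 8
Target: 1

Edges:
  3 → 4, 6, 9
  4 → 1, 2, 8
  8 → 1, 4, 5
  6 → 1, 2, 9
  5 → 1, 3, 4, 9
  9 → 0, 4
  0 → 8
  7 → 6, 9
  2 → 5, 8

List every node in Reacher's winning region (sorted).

A0 = {1}
A1: add {6} — 6 (Reacher) has 6→1.
A2: add {7} — 7 (Reacher) has 7→6.
A3 = A2; e.g. 0 (Reacher) has no edge into A2. Fixed point.
Reacher's winning region = {1, 6, 7}.

1, 6, 7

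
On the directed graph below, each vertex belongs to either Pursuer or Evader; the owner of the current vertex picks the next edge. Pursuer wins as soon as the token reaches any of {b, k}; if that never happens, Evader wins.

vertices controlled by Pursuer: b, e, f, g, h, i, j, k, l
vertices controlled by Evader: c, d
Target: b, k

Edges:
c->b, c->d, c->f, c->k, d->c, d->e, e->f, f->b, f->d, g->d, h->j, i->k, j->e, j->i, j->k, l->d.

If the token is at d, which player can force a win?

Evader

A0 = {b, k}
A1: add {f, i, j} — f (Pursuer) has f→b; i (Pursuer) has i→k; j (Pursuer) has j→k.
A2: add {e, h} — e (Pursuer) has e→f; h (Pursuer) has h→j.
A3 = A2; e.g. c (Evader) can still go to d. Fixed point.
d never enters the attractor, so Evader can avoid the target forever.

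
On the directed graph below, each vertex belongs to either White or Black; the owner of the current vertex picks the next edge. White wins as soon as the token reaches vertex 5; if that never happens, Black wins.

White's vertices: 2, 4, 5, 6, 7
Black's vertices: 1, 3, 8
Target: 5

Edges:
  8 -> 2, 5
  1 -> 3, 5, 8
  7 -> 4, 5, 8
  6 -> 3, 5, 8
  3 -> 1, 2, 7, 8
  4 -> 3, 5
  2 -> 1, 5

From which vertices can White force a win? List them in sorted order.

2, 4, 5, 6, 7, 8

A0 = {5}
A1: add {2, 4, 6, 7} — 2 (White) has 2→5; 4 (White) has 4→5; 6 (White) has 6→5; 7 (White) has 7→5.
A2: add {8} — 8 (Black): all of {2, 5} already in.
A3 = A2; e.g. 1 (Black) can still go to 3. Fixed point.
White's winning region = {2, 4, 5, 6, 7, 8}.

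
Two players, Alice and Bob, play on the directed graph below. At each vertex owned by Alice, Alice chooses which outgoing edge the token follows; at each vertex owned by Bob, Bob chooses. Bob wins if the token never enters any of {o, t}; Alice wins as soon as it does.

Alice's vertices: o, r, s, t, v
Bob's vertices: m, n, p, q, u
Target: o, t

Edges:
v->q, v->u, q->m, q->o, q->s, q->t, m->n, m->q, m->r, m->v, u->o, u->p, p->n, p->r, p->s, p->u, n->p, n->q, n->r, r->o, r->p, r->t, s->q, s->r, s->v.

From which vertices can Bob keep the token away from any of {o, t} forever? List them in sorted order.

m, n, p, q, u, v

A0 = {o, t}
A1: add {r} — r (Alice) has r→o.
A2: add {s} — s (Alice) has s→r.
A3 = A2; e.g. m (Bob) can still go to n. Fixed point.
Alice's attractor = {o, r, s, t}; Bob avoids the target exactly from the complement.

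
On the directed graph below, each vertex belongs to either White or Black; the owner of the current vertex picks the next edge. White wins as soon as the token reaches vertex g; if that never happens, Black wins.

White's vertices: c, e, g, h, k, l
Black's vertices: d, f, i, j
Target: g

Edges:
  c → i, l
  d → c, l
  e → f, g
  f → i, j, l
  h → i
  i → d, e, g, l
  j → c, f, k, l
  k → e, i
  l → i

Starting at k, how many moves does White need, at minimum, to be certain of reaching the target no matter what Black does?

A0 = {g}
A1: add {e} — e (White) has e→g.
A2: add {k} — k (White) has k→e.
A3 = A2; e.g. c (White) has no edge into A2. Fixed point.
k enters the attractor at level 2, so White can force the target in 2 moves from there.

2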